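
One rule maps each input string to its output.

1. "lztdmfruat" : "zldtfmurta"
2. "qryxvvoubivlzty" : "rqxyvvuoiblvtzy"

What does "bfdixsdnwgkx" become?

fbidsxndgwxk

What's happening: swap each adjacent pair of characters (1↔2, 3↔4, ...).
For "bfdixsdnwgkx" the result is "fbidsxndgwxk".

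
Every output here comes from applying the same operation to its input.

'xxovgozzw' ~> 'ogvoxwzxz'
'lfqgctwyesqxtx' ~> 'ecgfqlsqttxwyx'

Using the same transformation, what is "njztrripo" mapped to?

jionrptrz

The transformation: sort the characters into alphabetical order, then swap each adjacent pair of characters (1↔2, 3↔4, ...).
For "njztrripo", step one produces "ijnoprrtz"; step two turns that into "jionrptrz".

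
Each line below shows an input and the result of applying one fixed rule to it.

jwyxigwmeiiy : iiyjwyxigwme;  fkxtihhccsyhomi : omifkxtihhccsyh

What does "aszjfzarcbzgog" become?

gogaszjfzarcbz

Rule — move the last 3 characters to the front (rotate right by 3).
For "aszjfzarcbzgog" the result is "gogaszjfzarcbz".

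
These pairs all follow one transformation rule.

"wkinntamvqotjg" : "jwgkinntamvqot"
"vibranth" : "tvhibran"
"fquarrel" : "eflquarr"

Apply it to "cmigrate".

tcemigra

Looking at the pairs, the operation is to swap the first and last characters, then move the last 2 characters to the front (rotate right by 2).
"cmigrate" → "tcemigra".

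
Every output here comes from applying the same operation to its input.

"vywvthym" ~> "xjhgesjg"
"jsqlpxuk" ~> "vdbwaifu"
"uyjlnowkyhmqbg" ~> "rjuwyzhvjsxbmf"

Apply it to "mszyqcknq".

Each output is the input with this applied: swap the first and last characters, then shift every letter 11 places forward in the alphabet (wrapping around).
Working it through for "mszyqcknq": intermediate "qszyqcknm", final "bdkjbnvyx".

bdkjbnvyx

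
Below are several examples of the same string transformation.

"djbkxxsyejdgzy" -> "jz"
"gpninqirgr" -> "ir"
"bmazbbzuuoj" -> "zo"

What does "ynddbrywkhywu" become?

hu

Each output is the input with this applied: keep one character in every 3, starting at position 1 (positions 1st, 4th, 7th, ...), then keep only the last 2 characters.
"ynddbrywkhywu" → "hu".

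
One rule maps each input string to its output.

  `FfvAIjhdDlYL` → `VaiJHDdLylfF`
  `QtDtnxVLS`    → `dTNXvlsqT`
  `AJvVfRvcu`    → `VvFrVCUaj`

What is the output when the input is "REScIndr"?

Looking at the pairs, the operation is to move the first 2 characters to the end (rotate left by 2), then flip the case of every letter.
Starting from "REScIndr": after the first operation, "ScIndrRE"; after the second, "sCiNDRre".

sCiNDRre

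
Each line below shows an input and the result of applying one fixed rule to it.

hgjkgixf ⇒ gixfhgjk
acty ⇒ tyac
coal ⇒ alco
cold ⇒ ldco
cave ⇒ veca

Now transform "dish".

Looking at the pairs, the operation is to swap the front and back halves of the string.
So "dish" becomes "shdi".

shdi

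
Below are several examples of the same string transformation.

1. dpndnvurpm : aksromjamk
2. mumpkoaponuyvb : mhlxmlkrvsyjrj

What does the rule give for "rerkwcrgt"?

htzodqobo

In each case the input is transformed by: shift every letter 3 places backward in the alphabet (wrapping around), then move the first 3 characters to the end (rotate left by 3).
On "rerkwcrgt": the first step gives "obohtzodq", and the second then gives "htzodqobo".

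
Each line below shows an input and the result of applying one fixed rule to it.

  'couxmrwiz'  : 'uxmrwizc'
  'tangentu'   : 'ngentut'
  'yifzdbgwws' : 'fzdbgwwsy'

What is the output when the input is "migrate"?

gratem

In each case the input is transformed by: move the first character to the end, then delete the first character.
Working it through for "migrate": intermediate "igratem", final "gratem".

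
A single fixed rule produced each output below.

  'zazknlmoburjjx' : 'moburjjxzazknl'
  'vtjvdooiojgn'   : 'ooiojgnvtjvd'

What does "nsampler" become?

mplernsa

The transformation: swap the front and back halves of the string, then move the last character to the front.
"nsampler" → "plernsam" → "mplernsa".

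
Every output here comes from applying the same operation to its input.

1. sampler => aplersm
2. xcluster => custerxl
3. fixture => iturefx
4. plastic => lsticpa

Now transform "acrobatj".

In each case the input is transformed by: move the first 2 characters to the end (rotate left by 2), then swap the first and last characters.
Working it through for "acrobatj": intermediate "robatjac", final "cobatjar".

cobatjar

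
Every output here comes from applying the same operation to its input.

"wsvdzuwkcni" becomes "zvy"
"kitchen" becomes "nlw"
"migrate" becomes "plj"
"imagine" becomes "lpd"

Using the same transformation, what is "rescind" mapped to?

uhv

The pattern: shift every letter 3 places forward in the alphabet (wrapping around), then keep only the first 3 characters.
For "rescind", step one produces "uhvflqg"; step two turns that into "uhv".
(Check on "wsvdzuwkcni": → "zvygcxznfql" → "zvy" ✓)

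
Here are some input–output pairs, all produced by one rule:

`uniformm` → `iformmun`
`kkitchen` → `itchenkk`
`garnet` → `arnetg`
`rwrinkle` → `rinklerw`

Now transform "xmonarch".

Looking at the pairs, the operation is to move the last 2 characters to the front (rotate right by 2), then swap the front and back halves of the string.
For "xmonarch", step one produces "chxmonar"; step two turns that into "onarchxm".

onarchxm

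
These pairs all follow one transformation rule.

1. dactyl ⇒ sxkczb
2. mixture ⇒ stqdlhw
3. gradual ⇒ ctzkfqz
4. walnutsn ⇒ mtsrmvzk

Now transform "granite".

mhsdfqz

Each output is the input with this applied: shift every letter 1 place backward in the alphabet (wrapping around), then move the first 3 characters to the end (rotate left by 3).
Applying that to "granite" gives "mhsdfqz".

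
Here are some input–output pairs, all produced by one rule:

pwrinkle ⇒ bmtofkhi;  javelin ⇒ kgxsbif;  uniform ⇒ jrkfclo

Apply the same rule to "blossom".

jyilppl

Each output is the input with this applied: move the last character to the front, then shift every letter 3 places backward in the alphabet (wrapping around).
Starting from "blossom": after the first operation, "mblosso"; after the second, "jyilppl".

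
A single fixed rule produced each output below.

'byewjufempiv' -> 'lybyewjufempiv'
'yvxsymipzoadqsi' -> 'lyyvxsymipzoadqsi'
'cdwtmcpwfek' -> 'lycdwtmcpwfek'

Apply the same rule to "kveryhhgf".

The transformation: prepend "ly".
On "kveryhhgf" that produces "lykveryhhgf".

lykveryhhgf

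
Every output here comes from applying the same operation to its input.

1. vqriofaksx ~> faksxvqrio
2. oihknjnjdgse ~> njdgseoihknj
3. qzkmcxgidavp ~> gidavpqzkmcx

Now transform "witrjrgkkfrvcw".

What's happening: swap the front and back halves of the string.
On "witrjrgkkfrvcw" that produces "kkfrvcwwitrjrg".

kkfrvcwwitrjrg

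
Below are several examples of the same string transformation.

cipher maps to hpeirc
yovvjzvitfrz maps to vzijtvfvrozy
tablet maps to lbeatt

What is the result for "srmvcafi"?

Looking at the pairs, the operation is to swap the front and back halves of the string, then take characters alternately from the front and the back (1st, last, 2nd, 2nd-last, ...).
Working it through for "srmvcafi": intermediate "cafisrmv", final "cvamfris".

cvamfris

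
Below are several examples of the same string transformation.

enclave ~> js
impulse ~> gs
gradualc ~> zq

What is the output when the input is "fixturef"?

Rule — shift every letter 12 places backward in the alphabet (wrapping around), then keep only the last 2 characters.
Applying both steps to "fixturef": "twlhifst", then "st".

st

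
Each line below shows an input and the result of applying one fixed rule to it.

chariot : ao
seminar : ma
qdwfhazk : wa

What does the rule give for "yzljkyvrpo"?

lyp

The transformation: keep one character in every 3, starting at position 3 (positions 3rd, 6th, 9th, ...).
Applying that to "yzljkyvrpo" gives "lyp".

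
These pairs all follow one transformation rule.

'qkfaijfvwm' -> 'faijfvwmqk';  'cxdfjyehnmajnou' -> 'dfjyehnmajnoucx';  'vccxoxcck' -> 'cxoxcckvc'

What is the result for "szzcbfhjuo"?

zcbfhjuosz

The rule is to move the first 2 characters to the end (rotate left by 2).
For "szzcbfhjuo" the result is "zcbfhjuosz".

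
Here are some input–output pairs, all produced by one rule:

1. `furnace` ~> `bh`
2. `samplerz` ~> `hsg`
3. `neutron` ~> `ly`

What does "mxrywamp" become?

edw

The transformation: keep one character in every 3, starting at position 2 (positions 2nd, 5th, 8th, ...), then shift every letter 7 places forward in the alphabet (wrapping around).
On "mxrywamp": the first step gives "xwp", and the second then gives "edw".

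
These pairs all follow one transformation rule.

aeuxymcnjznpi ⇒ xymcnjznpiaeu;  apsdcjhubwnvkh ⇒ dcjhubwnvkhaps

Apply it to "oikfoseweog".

In each case the input is transformed by: move the first 3 characters to the end (rotate left by 3).
"oikfoseweog" → "foseweogoik".

foseweogoik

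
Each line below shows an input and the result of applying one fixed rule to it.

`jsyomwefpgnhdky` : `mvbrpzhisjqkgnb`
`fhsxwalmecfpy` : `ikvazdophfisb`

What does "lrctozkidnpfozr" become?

Each output is the input with this applied: shift every letter 3 places forward in the alphabet (wrapping around).
So "lrctozkidnpfozr" becomes "oufwrcnlgqsircu".

oufwrcnlgqsircu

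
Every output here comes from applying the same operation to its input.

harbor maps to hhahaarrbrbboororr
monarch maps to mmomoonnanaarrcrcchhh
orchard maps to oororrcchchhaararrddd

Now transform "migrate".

mmimiiggrgrraatatteee

Rule — repeat every character 3 times, then swap each adjacent pair of characters (1↔2, 3↔4, ...).
On "migrate" that produces "mmimiiggrgrraatatteee".
(Check on "orchard": → "ooorrrccchhhaaarrrddd" → "oororrcchchhaararrddd" ✓)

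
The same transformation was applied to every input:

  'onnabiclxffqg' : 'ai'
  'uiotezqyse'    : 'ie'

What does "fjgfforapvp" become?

Each output is the input with this applied: keep every other character starting from the second (positions 2nd, 4th, 6th, ...), then keep only the vowels.
On "fjgfforapvp": the first step gives "jfoav", and the second then gives "oa".
(Check on "uiotezqyse": → "itzye" → "ie" ✓)

oa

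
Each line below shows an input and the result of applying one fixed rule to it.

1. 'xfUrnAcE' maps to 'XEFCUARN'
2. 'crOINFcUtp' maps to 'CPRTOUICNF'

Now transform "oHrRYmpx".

What's happening: take characters alternately from the front and the back (1st, last, 2nd, 2nd-last, ...), then convert every letter to uppercase.
Doing the same to "oHrRYmpx": "OXHPRMRY".
(Check on "crOINFcUtp": → "cprtOUIcNF" → "CPRTOUICNF" ✓)

OXHPRMRY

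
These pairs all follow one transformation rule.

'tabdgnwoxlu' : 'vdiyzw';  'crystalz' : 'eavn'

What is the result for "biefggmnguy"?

dgioia

The transformation: keep every other character starting from the first (positions 1st, 3rd, 5th, ...), then shift every letter 2 places forward in the alphabet (wrapping around).
Working it through for "biefggmnguy": intermediate "begmgy", final "dgioia".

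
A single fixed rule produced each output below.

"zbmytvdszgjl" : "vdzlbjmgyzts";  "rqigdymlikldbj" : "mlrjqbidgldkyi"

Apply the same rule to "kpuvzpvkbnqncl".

vkklpcunvqznpb

Looking at the pairs, the operation is to take characters alternately from the front and the back (1st, last, 2nd, 2nd-last, ...), then move the last 2 characters to the front (rotate right by 2).
Starting from "kpuvzpvkbnqncl": after the first operation, "klpcunvqznpbvk"; after the second, "vkklpcunvqznpb".
(Check on "zbmytvdszgjl": → "zlbjmgyztsvd" → "vdzlbjmgyzts" ✓)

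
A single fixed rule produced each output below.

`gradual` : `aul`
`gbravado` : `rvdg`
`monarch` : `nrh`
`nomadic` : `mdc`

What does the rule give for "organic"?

The pattern: move the first character to the end, then keep every other character starting from the second (positions 2nd, 4th, 6th, ...).
Working it through for "organic": intermediate "rganico", final "gnc".

gnc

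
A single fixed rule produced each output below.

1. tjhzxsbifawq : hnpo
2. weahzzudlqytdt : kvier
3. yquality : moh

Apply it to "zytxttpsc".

The transformation: keep one character in every 3, starting at position 1 (positions 1st, 4th, 7th, ...), then shift every letter 12 places backward in the alphabet (wrapping around).
Starting from "zytxttpsc": after the first operation, "zxp"; after the second, "nld".

nld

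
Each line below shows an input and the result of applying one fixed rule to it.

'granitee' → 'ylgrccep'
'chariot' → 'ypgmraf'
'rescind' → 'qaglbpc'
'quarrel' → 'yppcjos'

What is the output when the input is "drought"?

msefrbp

In each case the input is transformed by: move the first 2 characters to the end (rotate left by 2), then shift every letter 2 places backward in the alphabet (wrapping around).
Working it through for "drought": intermediate "oughtdr", final "msefrbp".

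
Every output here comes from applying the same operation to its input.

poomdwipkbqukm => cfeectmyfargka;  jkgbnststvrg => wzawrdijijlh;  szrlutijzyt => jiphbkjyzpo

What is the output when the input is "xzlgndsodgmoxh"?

The pattern: move the last character to the front, then shift every letter 10 places backward in the alphabet (wrapping around).
For "xzlgndsodgmoxh", step one produces "hxzlgndsodgmox"; step two turns that into "xnpbwdtietwcen".
(Check on "jkgbnststvrg": → "gjkgbnststvr" → "wzawrdijijlh" ✓)

xnpbwdtietwcen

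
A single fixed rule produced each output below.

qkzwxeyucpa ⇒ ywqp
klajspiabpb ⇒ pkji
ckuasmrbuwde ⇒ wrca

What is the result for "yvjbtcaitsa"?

ysba

Rule — keep one character in every 3, starting at position 1 (positions 1st, 4th, 7th, ...), then sort the characters into reverse alphabetical order.
Working it through for "yvjbtcaitsa": intermediate "ybas", final "ysba".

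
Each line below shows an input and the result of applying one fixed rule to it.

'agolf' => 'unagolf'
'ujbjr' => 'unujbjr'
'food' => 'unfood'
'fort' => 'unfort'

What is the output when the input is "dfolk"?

undfolk

Each output is the input with this applied: prepend "un".
On "dfolk" that produces "undfolk".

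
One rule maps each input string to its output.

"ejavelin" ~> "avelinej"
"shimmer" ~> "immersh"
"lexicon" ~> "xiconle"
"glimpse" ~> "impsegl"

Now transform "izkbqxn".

kbqxniz

In each case the input is transformed by: move the first 2 characters to the end (rotate left by 2).
Applying that to "izkbqxn" gives "kbqxniz".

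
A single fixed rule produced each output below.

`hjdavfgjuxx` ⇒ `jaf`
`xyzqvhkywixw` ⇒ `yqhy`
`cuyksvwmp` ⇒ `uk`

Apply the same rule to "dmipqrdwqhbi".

mprw

Each output is the input with this applied: keep every other character starting from the second (positions 2nd, 4th, 6th, ...), then delete the last 2 characters.
Applying that to "dmipqrdwqhbi" gives "mprw".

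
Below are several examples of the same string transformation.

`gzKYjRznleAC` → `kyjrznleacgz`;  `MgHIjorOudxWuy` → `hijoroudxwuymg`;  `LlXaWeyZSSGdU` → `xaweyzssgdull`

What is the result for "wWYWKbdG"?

Rule — move the first 2 characters to the end (rotate left by 2), then convert every letter to lowercase.
Applying both steps to "wWYWKbdG": "YWKbdGwW", then "ywkbdgww".

ywkbdgww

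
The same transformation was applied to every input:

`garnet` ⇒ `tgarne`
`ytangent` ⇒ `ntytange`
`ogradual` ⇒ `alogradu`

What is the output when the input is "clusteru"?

Each output is the input with this applied: swap the front and back halves of the string, then move the first 2 characters to the end (rotate left by 2).
On "clusteru": the first step gives "teruclus", and the second then gives "rucluste".

rucluste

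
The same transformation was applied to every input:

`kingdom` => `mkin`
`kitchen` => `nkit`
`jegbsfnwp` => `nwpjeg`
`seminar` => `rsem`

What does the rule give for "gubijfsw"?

Rule — move the first 3 characters to the end (rotate left by 3), then delete the first 3 characters.
For "gubijfsw", step one produces "ijfswgub"; step two turns that into "swgub".
(Check on "seminar": → "inarsem" → "rsem" ✓)

swgub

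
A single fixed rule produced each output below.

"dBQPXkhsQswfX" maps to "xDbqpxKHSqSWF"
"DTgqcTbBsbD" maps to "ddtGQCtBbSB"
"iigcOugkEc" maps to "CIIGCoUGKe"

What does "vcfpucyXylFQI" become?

iVCFPUCYxYLfq

The transformation: flip the case of every letter, then move the last character to the front.
For "vcfpucyXylFQI" the result is "iVCFPUCYxYLfq".
(Check on "iigcOugkEc": → "IIGCoUGKeC" → "CIIGCoUGKe" ✓)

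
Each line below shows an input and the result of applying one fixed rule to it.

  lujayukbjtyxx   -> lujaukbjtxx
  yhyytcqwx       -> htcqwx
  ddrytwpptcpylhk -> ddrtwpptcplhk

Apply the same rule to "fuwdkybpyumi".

What's happening: remove every "y".
Applying that to "fuwdkybpyumi" gives "fuwdkbpumi".

fuwdkbpumi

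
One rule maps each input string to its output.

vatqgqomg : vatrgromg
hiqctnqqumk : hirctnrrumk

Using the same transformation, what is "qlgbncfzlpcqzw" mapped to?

The rule is to replace every "q" with "r".
For "qlgbncfzlpcqzw" the result is "rlgbncfzlpcrzw".

rlgbncfzlpcrzw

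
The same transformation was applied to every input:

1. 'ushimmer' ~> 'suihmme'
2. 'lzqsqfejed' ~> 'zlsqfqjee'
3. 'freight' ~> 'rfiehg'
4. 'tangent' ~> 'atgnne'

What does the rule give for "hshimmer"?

shihmme

Rule — delete the last character, then swap each adjacent pair of characters (1↔2, 3↔4, ...).
Applying both steps to "hshimmer": "hshimme", then "shihmme".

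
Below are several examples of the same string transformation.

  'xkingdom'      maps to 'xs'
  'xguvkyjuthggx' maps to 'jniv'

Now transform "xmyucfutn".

nuc

Each output is the input with this applied: keep one character in every 3, starting at position 3 (positions 3rd, 6th, 9th, ...), then shift every letter 11 places backward in the alphabet (wrapping around).
"xmyucfutn" → "yfn" → "nuc".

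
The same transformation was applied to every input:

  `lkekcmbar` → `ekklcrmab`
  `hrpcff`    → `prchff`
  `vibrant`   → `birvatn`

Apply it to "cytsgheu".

tyscguhe

Each output is the input with this applied: move the first 2 characters to the end (rotate left by 2), then take characters alternately from the front and the back (1st, last, 2nd, 2nd-last, ...).
"cytsgheu" → "tsgheucy" → "tyscguhe".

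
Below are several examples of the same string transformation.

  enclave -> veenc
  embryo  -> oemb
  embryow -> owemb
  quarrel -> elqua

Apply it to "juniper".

erjun

The rule is to move the first 3 characters to the end (rotate left by 3), then delete the first 2 characters.
Starting from "juniper": after the first operation, "iperjun"; after the second, "erjun".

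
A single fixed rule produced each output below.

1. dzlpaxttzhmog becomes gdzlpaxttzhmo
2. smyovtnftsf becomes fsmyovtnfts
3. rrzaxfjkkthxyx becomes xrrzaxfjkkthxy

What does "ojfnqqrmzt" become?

tojfnqqrmz

The transformation: move the last character to the front.
Applying that to "ojfnqqrmzt" gives "tojfnqqrmz".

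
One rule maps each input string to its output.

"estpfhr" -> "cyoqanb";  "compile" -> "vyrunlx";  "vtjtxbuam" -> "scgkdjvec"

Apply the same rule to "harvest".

The transformation: shift every letter 9 places forward in the alphabet (wrapping around), then move the first 2 characters to the end (rotate left by 2).
Starting from "harvest": after the first operation, "qjaenbc"; after the second, "aenbcqj".

aenbcqj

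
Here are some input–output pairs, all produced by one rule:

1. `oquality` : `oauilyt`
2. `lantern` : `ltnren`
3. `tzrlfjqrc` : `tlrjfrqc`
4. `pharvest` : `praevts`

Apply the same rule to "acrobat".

Looking at the pairs, the operation is to swap each adjacent pair of characters (1↔2, 3↔4, ...), then delete the first character.
Working it through for "acrobat": intermediate "caorabt", final "aorabt".

aorabt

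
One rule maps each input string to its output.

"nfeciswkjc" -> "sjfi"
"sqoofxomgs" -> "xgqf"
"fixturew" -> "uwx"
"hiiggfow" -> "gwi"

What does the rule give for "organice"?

neg

Each output is the input with this applied: swap the front and back halves of the string, then keep one character in every 3, starting at position 1 (positions 1st, 4th, 7th, ...).
Applying that to "organice" gives "neg".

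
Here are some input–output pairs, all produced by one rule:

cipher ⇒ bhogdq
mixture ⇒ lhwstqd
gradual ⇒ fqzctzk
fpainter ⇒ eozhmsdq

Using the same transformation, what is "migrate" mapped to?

Each output is the input with this applied: shift every letter 1 place backward in the alphabet (wrapping around).
Applying that to "migrate" gives "lhfqzsd".

lhfqzsd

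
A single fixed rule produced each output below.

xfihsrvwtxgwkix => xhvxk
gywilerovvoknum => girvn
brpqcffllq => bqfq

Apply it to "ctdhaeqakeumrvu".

chqer

In each case the input is transformed by: keep one character in every 3, starting at position 1 (positions 1st, 4th, 7th, ...).
So "ctdhaeqakeumrvu" becomes "chqer".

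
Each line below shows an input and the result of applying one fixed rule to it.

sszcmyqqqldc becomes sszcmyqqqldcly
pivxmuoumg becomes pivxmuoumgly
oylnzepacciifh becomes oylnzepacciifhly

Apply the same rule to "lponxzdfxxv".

Rule — append "ly".
So "lponxzdfxxv" becomes "lponxzdfxxvly".

lponxzdfxxvly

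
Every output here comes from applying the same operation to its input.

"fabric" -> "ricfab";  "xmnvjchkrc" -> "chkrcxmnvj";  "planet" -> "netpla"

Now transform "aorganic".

anicaorg

Looking at the pairs, the operation is to swap the front and back halves of the string.
On "aorganic" that produces "anicaorg".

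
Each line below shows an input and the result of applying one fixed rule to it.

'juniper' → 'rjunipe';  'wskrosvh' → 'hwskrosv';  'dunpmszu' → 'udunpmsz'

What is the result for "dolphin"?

Looking at the pairs, the operation is to move the last character to the front.
Doing the same to "dolphin": "ndolphi".

ndolphi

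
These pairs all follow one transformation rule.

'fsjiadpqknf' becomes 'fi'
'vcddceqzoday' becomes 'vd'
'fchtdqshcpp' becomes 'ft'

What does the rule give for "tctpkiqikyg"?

What's happening: keep one character in every 3, starting at position 1 (positions 1st, 4th, 7th, ...), then keep only the first 2 characters.
Working it through for "tctpkiqikyg": intermediate "tpqy", final "tp".
(Check on "fsjiadpqknf": → "fipn" → "fi" ✓)

tp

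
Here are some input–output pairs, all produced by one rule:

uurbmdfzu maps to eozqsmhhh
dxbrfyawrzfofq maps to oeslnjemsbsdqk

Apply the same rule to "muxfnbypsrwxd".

Rule — move the first 2 characters to the end (rotate left by 2), then shift every letter 13 places forward in the alphabet (wrapping around) — i.e. ROT13.
"muxfnbypsrwxd" → "xfnbypsrwxdmu" → "ksaolcfejkqzh".

ksaolcfejkqzh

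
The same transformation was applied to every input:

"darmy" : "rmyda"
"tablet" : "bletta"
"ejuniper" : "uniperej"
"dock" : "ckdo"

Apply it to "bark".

rkba

In each case the input is transformed by: move the first 2 characters to the end (rotate left by 2).
On "bark" that produces "rkba".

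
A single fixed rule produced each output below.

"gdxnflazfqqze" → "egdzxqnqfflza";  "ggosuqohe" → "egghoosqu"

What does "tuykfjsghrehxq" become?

In each case the input is transformed by: swap the first and last characters, then take characters alternately from the front and the back (1st, last, 2nd, 2nd-last, ...).
On "tuykfjsghrehxq": the first step gives "quykfjsghrehxt", and the second then gives "qtuxyhkefrjhsg".

qtuxyhkefrjhsg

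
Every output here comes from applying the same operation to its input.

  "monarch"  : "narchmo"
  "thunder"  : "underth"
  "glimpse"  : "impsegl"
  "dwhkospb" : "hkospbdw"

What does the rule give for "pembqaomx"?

mbqaomxpe

Looking at the pairs, the operation is to move the first 2 characters to the end (rotate left by 2).
On "pembqaomx" that produces "mbqaomxpe".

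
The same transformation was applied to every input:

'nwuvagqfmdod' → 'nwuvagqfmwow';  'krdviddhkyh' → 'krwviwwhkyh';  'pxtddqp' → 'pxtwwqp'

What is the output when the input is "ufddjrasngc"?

Each output is the input with this applied: replace every "d" with "w".
Applying that to "ufddjrasngc" gives "ufwwjrasngc".

ufwwjrasngc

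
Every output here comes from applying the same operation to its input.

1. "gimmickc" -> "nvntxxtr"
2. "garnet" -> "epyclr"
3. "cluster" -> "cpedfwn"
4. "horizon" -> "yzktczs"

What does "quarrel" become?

wpcclfb

Looking at the pairs, the operation is to reverse the string, then shift every letter 11 places forward in the alphabet (wrapping around).
Applying that to "quarrel" gives "wpcclfb".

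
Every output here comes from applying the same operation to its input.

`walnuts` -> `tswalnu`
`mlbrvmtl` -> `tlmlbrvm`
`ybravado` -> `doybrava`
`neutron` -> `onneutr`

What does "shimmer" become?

ershimm

The rule is to move the last 2 characters to the front (rotate right by 2).
So "shimmer" becomes "ershimm".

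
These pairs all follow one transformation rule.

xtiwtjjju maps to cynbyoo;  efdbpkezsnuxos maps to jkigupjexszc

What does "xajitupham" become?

cfonyzum

Each output is the input with this applied: shift every letter 5 places forward in the alphabet (wrapping around), then delete the last 2 characters.
"xajitupham" → "cfonyzumfr" → "cfonyzum".
(Check on "xtiwtjjju": → "cynbyoooz" → "cynbyoo" ✓)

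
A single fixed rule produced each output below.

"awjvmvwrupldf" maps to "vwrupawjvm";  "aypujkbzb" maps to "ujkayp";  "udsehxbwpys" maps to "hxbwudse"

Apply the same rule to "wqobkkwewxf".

kkwewqob

Each output is the input with this applied: delete the last 3 characters, then swap the front and back halves of the string.
"wqobkkwewxf" → "kkwewqob".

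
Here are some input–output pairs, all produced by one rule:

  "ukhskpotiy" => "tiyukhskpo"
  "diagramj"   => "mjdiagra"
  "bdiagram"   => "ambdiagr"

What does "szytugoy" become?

oyszytug

In each case the input is transformed by: swap the front and back halves of the string, then move the first 2 characters to the end (rotate left by 2).
Starting from "szytugoy": after the first operation, "ugoyszyt"; after the second, "oyszytug".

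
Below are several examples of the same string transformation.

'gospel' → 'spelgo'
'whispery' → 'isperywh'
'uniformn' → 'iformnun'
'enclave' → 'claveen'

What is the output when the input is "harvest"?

What's happening: move the first 2 characters to the end (rotate left by 2).
So "harvest" becomes "rvestha".

rvestha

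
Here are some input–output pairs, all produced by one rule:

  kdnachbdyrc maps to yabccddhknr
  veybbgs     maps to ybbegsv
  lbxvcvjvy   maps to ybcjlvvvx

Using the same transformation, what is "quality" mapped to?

yailqtu

Looking at the pairs, the operation is to sort the characters into alphabetical order, then move the last character to the front.
Starting from "quality": after the first operation, "ailqtuy"; after the second, "yailqtu".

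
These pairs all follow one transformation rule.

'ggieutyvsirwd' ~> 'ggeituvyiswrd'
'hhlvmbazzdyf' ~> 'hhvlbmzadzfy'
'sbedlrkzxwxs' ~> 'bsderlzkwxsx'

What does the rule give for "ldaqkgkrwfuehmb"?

Looking at the pairs, the operation is to swap each adjacent pair of characters (1↔2, 3↔4, ...).
For "ldaqkgkrwfuehmb" the result is "dlqagkrkfweumhb".

dlqagkrkfweumhb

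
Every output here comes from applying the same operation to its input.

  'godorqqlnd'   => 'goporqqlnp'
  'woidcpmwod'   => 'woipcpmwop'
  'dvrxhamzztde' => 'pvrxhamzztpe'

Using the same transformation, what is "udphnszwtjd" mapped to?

upphnszwtjp

The transformation: replace every "d" with "p".
On "udphnszwtjd" that produces "upphnszwtjp".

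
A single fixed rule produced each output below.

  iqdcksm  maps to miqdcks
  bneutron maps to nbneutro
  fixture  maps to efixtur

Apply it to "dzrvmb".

bdzrvm

In each case the input is transformed by: move the last character to the front.
On "dzrvmb" that produces "bdzrvm".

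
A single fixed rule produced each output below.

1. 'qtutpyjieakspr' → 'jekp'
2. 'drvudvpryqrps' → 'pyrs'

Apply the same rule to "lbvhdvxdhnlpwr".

The transformation: keep every other character starting from the first (positions 1st, 3rd, 5th, ...), then keep only the last 4 characters.
Working it through for "lbvhdvxdhnlpwr": intermediate "lvdxhlw", final "xhlw".
(Check on "qtutpyjieakspr": → "qupjekp" → "jekp" ✓)

xhlw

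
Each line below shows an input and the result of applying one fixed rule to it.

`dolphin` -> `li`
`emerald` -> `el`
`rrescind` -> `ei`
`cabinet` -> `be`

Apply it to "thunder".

ue

Each output is the input with this applied: keep one character in every 3, starting at position 3 (positions 3rd, 6th, 9th, ...).
For "thunder" the result is "ue".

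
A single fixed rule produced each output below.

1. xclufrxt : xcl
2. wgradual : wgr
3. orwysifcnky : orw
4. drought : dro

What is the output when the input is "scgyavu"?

scg

The pattern: keep only the first 3 characters.
So "scgyavu" becomes "scg".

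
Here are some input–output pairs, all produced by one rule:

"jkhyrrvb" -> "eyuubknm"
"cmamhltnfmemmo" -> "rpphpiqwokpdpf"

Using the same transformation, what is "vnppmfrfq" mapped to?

Each output is the input with this applied: shift every letter 3 places forward in the alphabet (wrapping around), then reverse the string.
Doing the same to "vnppmfrfq": "tiuipssqy".
(Check on "cmamhltnfmemmo": → "fpdpkowqiphppr" → "rpphpiqwokpdpf" ✓)

tiuipssqy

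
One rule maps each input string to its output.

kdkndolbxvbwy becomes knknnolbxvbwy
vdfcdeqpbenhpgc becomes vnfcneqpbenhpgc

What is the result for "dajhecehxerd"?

Looking at the pairs, the operation is to replace every "d" with "n".
"dajhecehxerd" → "najhecehxern".

najhecehxern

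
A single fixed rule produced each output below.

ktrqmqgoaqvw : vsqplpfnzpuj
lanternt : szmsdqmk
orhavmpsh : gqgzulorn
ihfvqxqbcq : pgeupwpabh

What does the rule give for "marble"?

The rule is to shift every letter 1 place backward in the alphabet (wrapping around), then swap the first and last characters.
Doing the same to "marble": "dzqakl".

dzqakl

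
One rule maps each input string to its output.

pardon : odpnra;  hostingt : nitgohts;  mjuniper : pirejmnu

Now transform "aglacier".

Each output is the input with this applied: swap the front and back halves of the string, then swap each adjacent pair of characters (1↔2, 3↔4, ...).
Applying both steps to "aglacier": "cieragla", then "icregaal".

icregaal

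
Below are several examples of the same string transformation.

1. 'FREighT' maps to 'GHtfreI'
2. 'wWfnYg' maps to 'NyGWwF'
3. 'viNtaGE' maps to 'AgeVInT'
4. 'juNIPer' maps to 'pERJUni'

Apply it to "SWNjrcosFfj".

In each case the input is transformed by: flip the case of every letter, then move the last 3 characters to the front (rotate right by 3).
Applying both steps to "SWNjrcosFfj": "swnJRCOSfFJ", then "fFJswnJRCOS".

fFJswnJRCOS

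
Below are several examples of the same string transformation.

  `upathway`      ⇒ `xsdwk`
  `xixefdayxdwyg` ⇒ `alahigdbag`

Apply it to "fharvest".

ikduy

The transformation: delete the last 3 characters, then shift every letter 3 places forward in the alphabet (wrapping around).
Working it through for "fharvest": intermediate "fharv", final "ikduy".
(Check on "upathway": → "upath" → "xsdwk" ✓)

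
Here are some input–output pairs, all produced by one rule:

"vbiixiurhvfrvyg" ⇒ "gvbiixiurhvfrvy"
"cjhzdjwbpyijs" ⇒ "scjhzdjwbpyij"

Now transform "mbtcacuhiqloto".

The transformation: move the last character to the front.
"mbtcacuhiqloto" → "ombtcacuhiqlot".

ombtcacuhiqlot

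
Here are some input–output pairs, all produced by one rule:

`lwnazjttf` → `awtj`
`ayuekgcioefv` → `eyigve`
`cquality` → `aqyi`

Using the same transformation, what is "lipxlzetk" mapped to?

The rule is to keep every other character starting from the second (positions 2nd, 4th, 6th, ...), then swap each adjacent pair of characters (1↔2, 3↔4, ...).
On "lipxlzetk": the first step gives "ixzt", and the second then gives "xitz".

xitz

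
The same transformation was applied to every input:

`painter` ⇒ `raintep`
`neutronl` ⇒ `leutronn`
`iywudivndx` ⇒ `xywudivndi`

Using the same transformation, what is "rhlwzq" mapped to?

qhlwzr

In each case the input is transformed by: swap the first and last characters.
Applying that to "rhlwzq" gives "qhlwzr".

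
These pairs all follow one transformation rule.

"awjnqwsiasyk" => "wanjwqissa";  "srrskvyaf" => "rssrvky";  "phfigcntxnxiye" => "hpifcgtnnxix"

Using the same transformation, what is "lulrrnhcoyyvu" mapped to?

ulrlnrchyoy

Looking at the pairs, the operation is to delete the last 2 characters, then swap each adjacent pair of characters (1↔2, 3↔4, ...).
Applying both steps to "lulrrnhcoyyvu": "lulrrnhcoyy", then "ulrlnrchyoy".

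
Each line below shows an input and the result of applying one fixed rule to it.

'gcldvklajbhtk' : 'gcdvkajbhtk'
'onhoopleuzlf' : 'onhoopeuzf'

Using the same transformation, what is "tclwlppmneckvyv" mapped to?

The transformation: remove every "l".
Applying that to "tclwlppmneckvyv" gives "tcwppmneckvyv".

tcwppmneckvyv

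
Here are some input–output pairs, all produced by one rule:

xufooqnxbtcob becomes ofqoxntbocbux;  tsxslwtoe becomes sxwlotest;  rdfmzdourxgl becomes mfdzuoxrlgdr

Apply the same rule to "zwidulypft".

dilupytfwz

Looking at the pairs, the operation is to swap each adjacent pair of characters (1↔2, 3↔4, ...), then move the first 2 characters to the end (rotate left by 2).
Applying both steps to "zwidulypft": "wzdilupytf", then "dilupytfwz".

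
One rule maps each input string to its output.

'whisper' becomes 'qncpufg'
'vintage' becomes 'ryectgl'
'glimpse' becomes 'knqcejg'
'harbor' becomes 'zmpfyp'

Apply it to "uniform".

Rule — shift every letter 2 places backward in the alphabet (wrapping around), then move the first 3 characters to the end (rotate left by 3).
"uniform" → "slgdmpk" → "dmpkslg".

dmpkslg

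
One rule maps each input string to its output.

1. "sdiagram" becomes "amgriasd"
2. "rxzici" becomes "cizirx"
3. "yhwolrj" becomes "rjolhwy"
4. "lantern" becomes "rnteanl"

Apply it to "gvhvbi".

Each output is the input with this applied: reverse the string, then swap each adjacent pair of characters (1↔2, 3↔4, ...).
For "gvhvbi", step one produces "ibvhvg"; step two turns that into "bihvgv".

bihvgv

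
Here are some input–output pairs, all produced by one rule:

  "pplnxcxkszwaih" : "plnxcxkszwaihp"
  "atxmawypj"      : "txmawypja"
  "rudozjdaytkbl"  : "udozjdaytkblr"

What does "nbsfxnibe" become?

bsfxniben

Rule — move the first character to the end.
So "nbsfxnibe" becomes "bsfxniben".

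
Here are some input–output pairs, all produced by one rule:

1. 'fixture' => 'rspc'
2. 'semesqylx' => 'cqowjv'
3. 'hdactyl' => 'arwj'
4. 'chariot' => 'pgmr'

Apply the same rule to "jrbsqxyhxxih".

Each output is the input with this applied: delete the first 3 characters, then shift every letter 2 places backward in the alphabet (wrapping around).
"jrbsqxyhxxih" → "qovwfvvgf".

qovwfvvgf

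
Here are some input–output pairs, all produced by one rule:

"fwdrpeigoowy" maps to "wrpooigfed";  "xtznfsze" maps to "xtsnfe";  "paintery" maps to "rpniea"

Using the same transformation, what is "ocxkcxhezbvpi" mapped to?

xvpokiheccb

The pattern: sort the characters into reverse alphabetical order, then delete the first 2 characters.
Starting from "ocxkcxhezbvpi": after the first operation, "zxxvpokiheccb"; after the second, "xvpokiheccb".
(Check on "xtznfsze": → "zzxtsnfe" → "xtsnfe" ✓)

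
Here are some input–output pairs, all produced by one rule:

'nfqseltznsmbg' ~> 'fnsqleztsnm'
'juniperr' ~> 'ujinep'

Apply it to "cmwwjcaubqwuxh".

mcwwcjuaqbuw

The rule is to delete the last 2 characters, then swap each adjacent pair of characters (1↔2, 3↔4, ...).
Starting from "cmwwjcaubqwuxh": after the first operation, "cmwwjcaubqwu"; after the second, "mcwwcjuaqbuw".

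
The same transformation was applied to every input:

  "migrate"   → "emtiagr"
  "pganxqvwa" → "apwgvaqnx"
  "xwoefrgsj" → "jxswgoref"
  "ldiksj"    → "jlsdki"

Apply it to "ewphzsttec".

ceewtpthsz

The rule is to take characters alternately from the front and the back (1st, last, 2nd, 2nd-last, ...), then swap each adjacent pair of characters (1↔2, 3↔4, ...).
"ewphzsttec" → "ceewtpthsz".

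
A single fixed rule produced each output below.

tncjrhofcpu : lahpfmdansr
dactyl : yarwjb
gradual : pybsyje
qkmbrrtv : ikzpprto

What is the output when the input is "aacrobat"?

yapmzyry

Looking at the pairs, the operation is to move the first character to the end, then shift every letter 2 places backward in the alphabet (wrapping around).
On "aacrobat": the first step gives "acrobata", and the second then gives "yapmzyry".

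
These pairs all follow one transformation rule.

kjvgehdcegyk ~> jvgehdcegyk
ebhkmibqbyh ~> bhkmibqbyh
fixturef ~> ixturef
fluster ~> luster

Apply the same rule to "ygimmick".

What's happening: delete the first character.
Applying that to "ygimmick" gives "gimmick".

gimmick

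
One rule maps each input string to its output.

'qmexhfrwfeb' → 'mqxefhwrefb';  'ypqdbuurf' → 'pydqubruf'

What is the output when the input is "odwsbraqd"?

The transformation: swap each adjacent pair of characters (1↔2, 3↔4, ...).
On "odwsbraqd" that produces "doswrbqad".

doswrbqad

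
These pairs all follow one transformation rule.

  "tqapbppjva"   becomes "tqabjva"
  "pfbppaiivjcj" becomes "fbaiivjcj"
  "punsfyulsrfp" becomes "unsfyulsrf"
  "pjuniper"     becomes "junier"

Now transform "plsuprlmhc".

lsurlmhc

The rule is to remove every "p".
Applying that to "plsuprlmhc" gives "lsurlmhc".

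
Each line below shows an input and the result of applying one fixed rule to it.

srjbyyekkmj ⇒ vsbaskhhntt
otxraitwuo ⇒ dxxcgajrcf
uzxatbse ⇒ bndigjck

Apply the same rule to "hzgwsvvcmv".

veqipfbeel

The rule is to move the last 2 characters to the front (rotate right by 2), then shift every letter 9 places forward in the alphabet (wrapping around).
Applying both steps to "hzgwsvvcmv": "mvhzgwsvvc", then "veqipfbeel".
(Check on "uzxatbse": → "seuzxatb" → "bndigjck" ✓)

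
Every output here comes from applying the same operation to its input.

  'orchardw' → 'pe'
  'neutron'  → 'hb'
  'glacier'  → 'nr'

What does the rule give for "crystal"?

ln

Looking at the pairs, the operation is to keep one character in every 3, starting at position 3 (positions 3rd, 6th, 9th, ...), then shift every letter 13 places forward in the alphabet (wrapping around) — i.e. ROT13.
Applying both steps to "crystal": "ya", then "ln".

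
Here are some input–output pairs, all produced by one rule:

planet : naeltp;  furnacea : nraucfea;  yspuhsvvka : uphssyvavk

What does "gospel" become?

The rule is to move the first 3 characters to the end (rotate left by 3), then take characters alternately from the front and the back (1st, last, 2nd, 2nd-last, ...).
Starting from "gospel": after the first operation, "pelgos"; after the second, "pseolg".
(Check on "yspuhsvvka": → "uhsvvkaysp" → "uphssyvavk" ✓)

pseolg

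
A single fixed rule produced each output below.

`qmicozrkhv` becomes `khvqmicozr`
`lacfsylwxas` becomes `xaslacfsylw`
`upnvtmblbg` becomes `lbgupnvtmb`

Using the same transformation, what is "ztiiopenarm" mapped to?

armztiiopen

The transformation: move the last 3 characters to the front (rotate right by 3).
Doing the same to "ztiiopenarm": "armztiiopen".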